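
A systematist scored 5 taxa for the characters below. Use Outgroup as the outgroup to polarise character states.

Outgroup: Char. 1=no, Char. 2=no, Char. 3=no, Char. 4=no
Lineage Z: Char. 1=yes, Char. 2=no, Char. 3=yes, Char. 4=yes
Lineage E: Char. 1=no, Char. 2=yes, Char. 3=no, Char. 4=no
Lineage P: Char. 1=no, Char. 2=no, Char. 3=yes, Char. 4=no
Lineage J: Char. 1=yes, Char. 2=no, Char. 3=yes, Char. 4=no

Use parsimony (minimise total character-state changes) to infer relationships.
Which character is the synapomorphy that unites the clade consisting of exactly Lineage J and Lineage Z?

The outgroup has state 'no' for every character, so 'yes' is the derived state throughout.
Char. 1 (derived state 'yes') is shared by Lineage J and Lineage Z — a synapomorphy uniting that clade.
Char. 2 (derived state 'yes') is unique to Lineage E (autapomorphy; uninformative for grouping).
Char. 3: derived state 'yes' in Lineage J, Lineage P, and Lineage Z only — synapomorphy for {Lineage J, Lineage P, Lineage Z}.
Char. 4 (derived state 'yes') is unique to Lineage Z (autapomorphy; uninformative for grouping).
Most parsimonious ingroup topology: (((Lineage Z,Lineage J),Lineage P),Lineage E).
The clade {Lineage J, Lineage Z} is supported by Char. 1: its derived state 'yes' occurs in exactly those taxa and in no other taxon (including the outgroup).

Char. 1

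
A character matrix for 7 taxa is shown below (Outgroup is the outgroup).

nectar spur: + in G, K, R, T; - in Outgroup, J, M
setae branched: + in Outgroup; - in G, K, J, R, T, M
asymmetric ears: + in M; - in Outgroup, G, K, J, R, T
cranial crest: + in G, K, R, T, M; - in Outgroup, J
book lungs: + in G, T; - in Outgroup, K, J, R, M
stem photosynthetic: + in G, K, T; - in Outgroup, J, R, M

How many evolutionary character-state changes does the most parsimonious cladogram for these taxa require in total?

Character polarity is set by the outgroup: the derived state is whichever differs from the outgroup's state, so for setae branched the derived state is '-', and for the remaining characters it is '+'.
nectar spur (derived state '+') is shared by G, K, R, and T — a synapomorphy uniting that clade.
setae branched (derived state '-') is shared by all ingroup taxa — unites the whole ingroup.
asymmetric ears: derived state '+' in M only — an autapomorphy, so it tells us nothing about relationships among taxa.
cranial crest (derived state '+') is shared by G, K, M, R, and T — a synapomorphy uniting that clade.
book lungs: derived state '+' in G and T only — synapomorphy for {G, T}.
stem photosynthetic (derived state '+') is shared by G, K, and T — a synapomorphy uniting that clade.
Most parsimonious ingroup topology: (((((G,T),K),R),M),J).
Changes per character on this tree: nectar spur: 1; setae branched: 1; asymmetric ears: 1; cranial crest: 1; book lungs: 1; stem photosynthetic: 1.
Total = 6.

6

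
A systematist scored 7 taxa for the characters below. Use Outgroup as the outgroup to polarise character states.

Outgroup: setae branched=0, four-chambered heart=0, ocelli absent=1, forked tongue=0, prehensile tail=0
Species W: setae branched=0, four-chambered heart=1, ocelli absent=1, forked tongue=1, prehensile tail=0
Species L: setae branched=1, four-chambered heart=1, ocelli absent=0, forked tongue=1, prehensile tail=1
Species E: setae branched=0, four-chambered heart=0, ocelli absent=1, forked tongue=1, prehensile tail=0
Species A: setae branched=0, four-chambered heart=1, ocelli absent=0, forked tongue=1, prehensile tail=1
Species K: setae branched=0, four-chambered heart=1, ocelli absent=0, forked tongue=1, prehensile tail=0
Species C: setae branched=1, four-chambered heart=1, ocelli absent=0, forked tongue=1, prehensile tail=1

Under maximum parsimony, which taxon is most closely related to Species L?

Species C

Character polarity is set by the outgroup: the derived state is whichever differs from the outgroup's state, so for ocelli absent the derived state is '0', and for the remaining characters it is '1'.
setae branched (derived state '1') is shared by Species C and Species L — a synapomorphy uniting that clade.
four-chambered heart (derived state '1') is shared by Species A, Species C, Species K, Species L, and Species W — a synapomorphy uniting that clade.
ocelli absent: derived state '0' in Species A, Species C, Species K, and Species L only — synapomorphy for {Species A, Species C, Species K, Species L}.
All ingroup taxa share the derived state '1' for forked tongue; it defines the ingroup but does not resolve relationships within it.
prehensile tail (derived state '1') is shared by Species A, Species C, and Species L — a synapomorphy uniting that clade.
Most parsimonious ingroup topology: ((Species W,(((Species L,Species C),Species A),Species K)),Species E).
Species L and Species C form a cherry on this tree, so they are sister taxa.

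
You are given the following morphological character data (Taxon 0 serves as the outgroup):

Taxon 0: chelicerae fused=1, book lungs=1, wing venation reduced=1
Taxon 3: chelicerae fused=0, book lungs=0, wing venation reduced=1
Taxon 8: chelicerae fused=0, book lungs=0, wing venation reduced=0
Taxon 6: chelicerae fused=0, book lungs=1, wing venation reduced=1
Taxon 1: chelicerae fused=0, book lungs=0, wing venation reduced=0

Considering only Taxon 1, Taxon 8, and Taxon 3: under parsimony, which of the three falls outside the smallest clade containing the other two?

Taxon 3

The outgroup has state '1' for every character, so '0' is the derived state throughout.
chelicerae fused (derived state '0') is shared by all ingroup taxa — unites the whole ingroup.
book lungs (derived state '0') is shared by Taxon 1, Taxon 3, and Taxon 8 — a synapomorphy uniting that clade.
Only Taxon 1 and Taxon 8 show the derived state '0' for wing venation reduced, supporting them as a clade.
Most parsimonious ingroup topology: ((Taxon 3,(Taxon 8,Taxon 1)),Taxon 6).
Taxon 8 and Taxon 1 share a more recent common ancestor with each other than either does with Taxon 3, so Taxon 3 is the least closely related of the three.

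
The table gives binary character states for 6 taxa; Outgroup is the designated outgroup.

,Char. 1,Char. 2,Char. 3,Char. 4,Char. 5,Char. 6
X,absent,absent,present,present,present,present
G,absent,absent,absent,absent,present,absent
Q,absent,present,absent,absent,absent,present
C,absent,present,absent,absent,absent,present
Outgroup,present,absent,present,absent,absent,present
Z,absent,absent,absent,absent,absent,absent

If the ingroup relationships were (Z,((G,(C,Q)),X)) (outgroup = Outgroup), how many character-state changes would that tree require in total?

Map each character onto (Z,((G,(C,Q)),X)) (rooted by Outgroup) and count the minimum state changes it requires (Fitch parsimony):
Char. 1: 1; Char. 2: 1; Char. 3: 2; Char. 4: 1; Char. 5: 2; Char. 6: 2.
Total tree length = 9.

9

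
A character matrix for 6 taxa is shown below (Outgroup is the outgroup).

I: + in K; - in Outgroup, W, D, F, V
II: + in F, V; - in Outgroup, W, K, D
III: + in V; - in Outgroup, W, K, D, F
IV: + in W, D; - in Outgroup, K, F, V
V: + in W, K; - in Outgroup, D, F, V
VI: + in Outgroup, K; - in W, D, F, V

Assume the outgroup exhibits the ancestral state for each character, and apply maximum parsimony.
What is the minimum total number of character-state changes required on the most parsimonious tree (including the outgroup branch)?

Character polarity is set by the outgroup: the derived state is whichever differs from the outgroup's state, so for VI the derived state is '-', and for the remaining characters it is '+'.
I: derived state '+' in K only — an autapomorphy, so it tells us nothing about relationships among taxa.
II (derived state '+') is shared by F and V — a synapomorphy uniting that clade.
III (derived state '+') is unique to V (autapomorphy; uninformative for grouping).
IV (derived state '+') is shared by D and W — a synapomorphy uniting that clade.
V (state '+') occurs in K and W but conflicts with the nesting implied by the other characters — most parsimoniously interpreted as homoplasy.
Only D, F, V, and W show the derived state '-' for VI, supporting them as a clade.
Most parsimonious ingroup topology: (((W,D),(F,V)),K).
Changes per character on this tree: I: 1; II: 1; III: 1; IV: 1; V: 2; VI: 1.
Total = 7.

7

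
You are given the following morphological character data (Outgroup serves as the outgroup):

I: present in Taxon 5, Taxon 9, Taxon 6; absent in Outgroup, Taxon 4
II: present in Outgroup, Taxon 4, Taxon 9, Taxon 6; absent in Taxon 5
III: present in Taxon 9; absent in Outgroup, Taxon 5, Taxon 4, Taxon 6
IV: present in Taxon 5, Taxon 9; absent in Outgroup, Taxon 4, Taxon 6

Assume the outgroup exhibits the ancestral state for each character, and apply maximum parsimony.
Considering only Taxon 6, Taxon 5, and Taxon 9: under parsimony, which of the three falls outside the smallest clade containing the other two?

Character polarity is set by the outgroup: the derived state is whichever differs from the outgroup's state, so for II the derived state is 'absent', and for the remaining characters it is 'present'.
Only Taxon 5, Taxon 6, and Taxon 9 show the derived state 'present' for I, supporting them as a clade.
II (derived state 'absent') is unique to Taxon 5 (autapomorphy; uninformative for grouping).
III: derived state 'present' in Taxon 9 only — an autapomorphy, so it tells us nothing about relationships among taxa.
IV (derived state 'present') is shared by Taxon 5 and Taxon 9 — a synapomorphy uniting that clade.
Most parsimonious ingroup topology: (((Taxon 5,Taxon 9),Taxon 6),Taxon 4).
Taxon 9 and Taxon 5 share a more recent common ancestor with each other than either does with Taxon 6, so Taxon 6 is the least closely related of the three.

Taxon 6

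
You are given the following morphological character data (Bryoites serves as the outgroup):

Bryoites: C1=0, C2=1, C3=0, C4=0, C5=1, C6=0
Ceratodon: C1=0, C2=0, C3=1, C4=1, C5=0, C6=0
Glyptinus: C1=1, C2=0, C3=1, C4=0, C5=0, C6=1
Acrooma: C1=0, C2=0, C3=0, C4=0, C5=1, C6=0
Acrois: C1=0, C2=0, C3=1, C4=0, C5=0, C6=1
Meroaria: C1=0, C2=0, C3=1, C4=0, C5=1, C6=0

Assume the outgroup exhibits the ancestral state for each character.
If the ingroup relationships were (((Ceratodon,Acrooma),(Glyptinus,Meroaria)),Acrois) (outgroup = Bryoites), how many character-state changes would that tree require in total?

10

Map each character onto (((Ceratodon,Acrooma),(Glyptinus,Meroaria)),Acrois) (rooted by Bryoites) and count the minimum state changes it requires (Fitch parsimony):
C1: 1; C2: 1; C3: 2; C4: 1; C5: 3; C6: 2.
Total tree length = 10.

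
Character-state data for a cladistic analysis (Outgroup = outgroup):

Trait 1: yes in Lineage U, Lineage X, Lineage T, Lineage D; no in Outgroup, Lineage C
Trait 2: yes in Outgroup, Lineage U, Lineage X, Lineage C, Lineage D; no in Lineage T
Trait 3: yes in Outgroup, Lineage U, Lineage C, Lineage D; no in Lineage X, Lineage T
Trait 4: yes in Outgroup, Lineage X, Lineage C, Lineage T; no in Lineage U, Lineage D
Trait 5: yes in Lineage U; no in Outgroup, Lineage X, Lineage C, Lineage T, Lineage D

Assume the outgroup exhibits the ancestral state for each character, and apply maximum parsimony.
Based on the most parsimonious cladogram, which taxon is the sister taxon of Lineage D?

Character polarity is set by the outgroup: the derived state is whichever differs from the outgroup's state, so for Trait 2, Trait 3, Trait 4 the derived state is 'no', and for the remaining characters it is 'yes'.
Trait 1: derived state 'yes' in Lineage D, Lineage T, Lineage U, and Lineage X only — synapomorphy for {Lineage D, Lineage T, Lineage U, Lineage X}.
Trait 2: derived state 'no' in Lineage T only — an autapomorphy, so it tells us nothing about relationships among taxa.
Trait 3 (derived state 'no') is shared by Lineage T and Lineage X — a synapomorphy uniting that clade.
Only Lineage D and Lineage U show the derived state 'no' for Trait 4, supporting them as a clade.
Trait 5 (derived state 'yes') is unique to Lineage U (autapomorphy; uninformative for grouping).
Most parsimonious ingroup topology: (((Lineage U,Lineage D),(Lineage X,Lineage T)),Lineage C).
Lineage D and Lineage U form a cherry on this tree, so they are sister taxa.

Lineage U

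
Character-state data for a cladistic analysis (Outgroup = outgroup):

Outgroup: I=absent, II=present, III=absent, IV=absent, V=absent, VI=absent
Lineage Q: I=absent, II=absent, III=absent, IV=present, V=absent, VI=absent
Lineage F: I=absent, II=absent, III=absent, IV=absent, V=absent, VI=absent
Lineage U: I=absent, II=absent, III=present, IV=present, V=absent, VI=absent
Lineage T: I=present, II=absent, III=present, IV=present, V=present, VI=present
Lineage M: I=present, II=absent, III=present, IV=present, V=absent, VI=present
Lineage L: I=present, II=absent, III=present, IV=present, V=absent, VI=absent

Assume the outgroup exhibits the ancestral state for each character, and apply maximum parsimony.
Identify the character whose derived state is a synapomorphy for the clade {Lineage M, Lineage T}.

Character polarity is set by the outgroup: the derived state is whichever differs from the outgroup's state, so for II the derived state is 'absent', and for the remaining characters it is 'present'.
I (derived state 'present') is shared by Lineage L, Lineage M, and Lineage T — a synapomorphy uniting that clade.
II (derived state 'absent') is shared by all ingroup taxa — unites the whole ingroup.
Only Lineage L, Lineage M, Lineage T, and Lineage U show the derived state 'present' for III, supporting them as a clade.
IV: derived state 'present' in Lineage L, Lineage M, Lineage Q, Lineage T, and Lineage U only — synapomorphy for {Lineage L, Lineage M, Lineage Q, Lineage T, Lineage U}.
V (derived state 'present') is unique to Lineage T (autapomorphy; uninformative for grouping).
VI: derived state 'present' in Lineage M and Lineage T only — synapomorphy for {Lineage M, Lineage T}.
Most parsimonious ingroup topology: ((Lineage Q,(Lineage U,((Lineage T,Lineage M),Lineage L))),Lineage F).
The clade {Lineage M, Lineage T} is supported by VI: its derived state 'present' occurs in exactly those taxa and in no other taxon (including the outgroup).

VI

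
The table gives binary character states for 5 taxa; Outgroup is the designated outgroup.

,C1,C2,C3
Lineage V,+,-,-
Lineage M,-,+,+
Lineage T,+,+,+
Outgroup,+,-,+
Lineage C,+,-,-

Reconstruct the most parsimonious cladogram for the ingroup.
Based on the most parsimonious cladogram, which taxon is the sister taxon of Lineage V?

Lineage C

Character polarity is set by the outgroup: the derived state is whichever differs from the outgroup's state, so for C1, C3 the derived state is '-', and for the remaining characters it is '+'.
C1 (derived state '-') is unique to Lineage M (autapomorphy; uninformative for grouping).
Only Lineage M and Lineage T show the derived state '+' for C2, supporting them as a clade.
C3: derived state '-' in Lineage C and Lineage V only — synapomorphy for {Lineage C, Lineage V}.
Most parsimonious ingroup topology: ((Lineage M,Lineage T),(Lineage C,Lineage V)).
Lineage V and Lineage C form a cherry on this tree, so they are sister taxa.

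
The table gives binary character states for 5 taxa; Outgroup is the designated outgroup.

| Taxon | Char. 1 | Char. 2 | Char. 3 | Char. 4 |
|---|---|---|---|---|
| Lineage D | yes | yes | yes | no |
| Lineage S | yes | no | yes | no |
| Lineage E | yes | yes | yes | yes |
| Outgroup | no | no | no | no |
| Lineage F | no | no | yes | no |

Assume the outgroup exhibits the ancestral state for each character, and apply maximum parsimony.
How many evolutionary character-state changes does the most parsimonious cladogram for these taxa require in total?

The outgroup has state 'no' for every character, so 'yes' is the derived state throughout.
Char. 1: derived state 'yes' in Lineage D, Lineage E, and Lineage S only — synapomorphy for {Lineage D, Lineage E, Lineage S}.
Char. 2: derived state 'yes' in Lineage D and Lineage E only — synapomorphy for {Lineage D, Lineage E}.
Char. 3 (derived state 'yes') is shared by all ingroup taxa — unites the whole ingroup.
Char. 4: derived state 'yes' in Lineage E only — an autapomorphy, so it tells us nothing about relationships among taxa.
Most parsimonious ingroup topology: ((Lineage S,(Lineage E,Lineage D)),Lineage F).
Changes per character on this tree: Char. 1: 1; Char. 2: 1; Char. 3: 1; Char. 4: 1.
Total = 4.

4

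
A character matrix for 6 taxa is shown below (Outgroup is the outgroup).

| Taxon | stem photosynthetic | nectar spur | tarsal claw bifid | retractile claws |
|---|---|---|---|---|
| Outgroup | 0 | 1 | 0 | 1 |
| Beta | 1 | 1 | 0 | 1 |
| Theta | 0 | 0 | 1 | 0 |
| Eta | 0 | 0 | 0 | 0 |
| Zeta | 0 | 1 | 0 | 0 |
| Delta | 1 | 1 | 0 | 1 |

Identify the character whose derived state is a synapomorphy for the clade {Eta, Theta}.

Character polarity is set by the outgroup: the derived state is whichever differs from the outgroup's state, so for nectar spur, retractile claws the derived state is '0', and for the remaining characters it is '1'.
stem photosynthetic: derived state '1' in Beta and Delta only — synapomorphy for {Beta, Delta}.
Only Eta and Theta show the derived state '0' for nectar spur, supporting them as a clade.
tarsal claw bifid: derived state '1' in Theta only — an autapomorphy, so it tells us nothing about relationships among taxa.
retractile claws: derived state '0' in Eta, Theta, and Zeta only — synapomorphy for {Eta, Theta, Zeta}.
Most parsimonious ingroup topology: ((Beta,Delta),((Theta,Eta),Zeta)).
The clade {Eta, Theta} is supported by nectar spur: its derived state '0' occurs in exactly those taxa and in no other taxon (including the outgroup).

nectar spur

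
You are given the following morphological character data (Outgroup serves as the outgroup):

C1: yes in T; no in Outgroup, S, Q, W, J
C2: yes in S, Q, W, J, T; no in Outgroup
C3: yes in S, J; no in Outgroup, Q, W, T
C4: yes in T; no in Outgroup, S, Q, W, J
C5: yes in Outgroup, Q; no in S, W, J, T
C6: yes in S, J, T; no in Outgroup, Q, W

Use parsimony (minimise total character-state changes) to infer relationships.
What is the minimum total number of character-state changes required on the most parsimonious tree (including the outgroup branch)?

Character polarity is set by the outgroup: the derived state is whichever differs from the outgroup's state, so for C5 the derived state is 'no', and for the remaining characters it is 'yes'.
C1 (derived state 'yes') is unique to T (autapomorphy; uninformative for grouping).
All ingroup taxa share the derived state 'yes' for C2; it defines the ingroup but does not resolve relationships within it.
C3: derived state 'yes' in J and S only — synapomorphy for {J, S}.
C4 (derived state 'yes') is unique to T (autapomorphy; uninformative for grouping).
C5 (derived state 'no') is shared by J, S, T, and W — a synapomorphy uniting that clade.
Only J, S, and T show the derived state 'yes' for C6, supporting them as a clade.
Most parsimonious ingroup topology: ((((S,J),T),W),Q).
Changes per character on this tree: C1: 1; C2: 1; C3: 1; C4: 1; C5: 1; C6: 1.
Total = 6.

6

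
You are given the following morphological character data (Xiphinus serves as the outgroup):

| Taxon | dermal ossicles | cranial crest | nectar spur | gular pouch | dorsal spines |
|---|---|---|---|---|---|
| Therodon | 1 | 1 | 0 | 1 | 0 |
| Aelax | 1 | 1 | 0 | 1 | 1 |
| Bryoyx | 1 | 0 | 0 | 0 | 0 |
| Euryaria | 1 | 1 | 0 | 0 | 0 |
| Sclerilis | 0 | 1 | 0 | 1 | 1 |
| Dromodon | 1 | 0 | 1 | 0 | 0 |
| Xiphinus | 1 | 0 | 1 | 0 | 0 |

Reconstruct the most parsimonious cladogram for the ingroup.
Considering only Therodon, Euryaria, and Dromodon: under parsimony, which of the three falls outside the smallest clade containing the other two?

Dromodon

Character polarity is set by the outgroup: the derived state is whichever differs from the outgroup's state, so for dermal ossicles, nectar spur the derived state is '0', and for the remaining characters it is '1'.
dermal ossicles (derived state '0') is unique to Sclerilis (autapomorphy; uninformative for grouping).
cranial crest: derived state '1' in Aelax, Euryaria, Sclerilis, and Therodon only — synapomorphy for {Aelax, Euryaria, Sclerilis, Therodon}.
nectar spur (derived state '0') is shared by Aelax, Bryoyx, Euryaria, Sclerilis, and Therodon — a synapomorphy uniting that clade.
gular pouch (derived state '1') is shared by Aelax, Sclerilis, and Therodon — a synapomorphy uniting that clade.
Only Aelax and Sclerilis show the derived state '1' for dorsal spines, supporting them as a clade.
Most parsimonious ingroup topology: (Dromodon,((Euryaria,((Aelax,Sclerilis),Therodon)),Bryoyx)).
Euryaria and Therodon share a more recent common ancestor with each other than either does with Dromodon, so Dromodon is the least closely related of the three.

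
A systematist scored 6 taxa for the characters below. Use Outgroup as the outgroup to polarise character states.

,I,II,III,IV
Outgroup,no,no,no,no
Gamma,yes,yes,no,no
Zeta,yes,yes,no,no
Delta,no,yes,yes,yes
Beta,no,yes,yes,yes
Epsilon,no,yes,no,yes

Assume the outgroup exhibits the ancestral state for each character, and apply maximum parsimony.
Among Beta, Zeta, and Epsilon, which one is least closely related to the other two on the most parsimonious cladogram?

The outgroup has state 'no' for every character, so 'yes' is the derived state throughout.
Only Gamma and Zeta show the derived state 'yes' for I, supporting them as a clade.
All ingroup taxa share the derived state 'yes' for II; it defines the ingroup but does not resolve relationships within it.
Only Beta and Delta show the derived state 'yes' for III, supporting them as a clade.
IV: derived state 'yes' in Beta, Delta, and Epsilon only — synapomorphy for {Beta, Delta, Epsilon}.
Most parsimonious ingroup topology: ((Gamma,Zeta),((Delta,Beta),Epsilon)).
Beta and Epsilon share a more recent common ancestor with each other than either does with Zeta, so Zeta is the least closely related of the three.

Zeta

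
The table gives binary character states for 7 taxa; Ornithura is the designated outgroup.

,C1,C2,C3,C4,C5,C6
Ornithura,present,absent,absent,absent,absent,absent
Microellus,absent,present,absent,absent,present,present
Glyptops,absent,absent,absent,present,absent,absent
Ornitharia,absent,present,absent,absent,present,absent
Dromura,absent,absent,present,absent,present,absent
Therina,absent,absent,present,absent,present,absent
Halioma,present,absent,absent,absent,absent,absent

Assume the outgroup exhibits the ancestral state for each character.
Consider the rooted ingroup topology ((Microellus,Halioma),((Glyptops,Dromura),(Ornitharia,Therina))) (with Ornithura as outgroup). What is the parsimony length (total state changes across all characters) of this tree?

11

Map each character onto ((Microellus,Halioma),((Glyptops,Dromura),(Ornitharia,Therina))) (rooted by Ornithura) and count the minimum state changes it requires (Fitch parsimony):
C1: 2; C2: 2; C3: 2; C4: 1; C5: 3; C6: 1.
Total tree length = 11.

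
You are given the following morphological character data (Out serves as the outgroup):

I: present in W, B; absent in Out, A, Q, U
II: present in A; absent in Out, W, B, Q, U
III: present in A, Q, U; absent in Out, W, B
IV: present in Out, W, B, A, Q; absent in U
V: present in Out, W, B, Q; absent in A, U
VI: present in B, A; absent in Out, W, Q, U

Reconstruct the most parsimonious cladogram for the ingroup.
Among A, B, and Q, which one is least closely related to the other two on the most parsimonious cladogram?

B

Character polarity is set by the outgroup: the derived state is whichever differs from the outgroup's state, so for IV, V the derived state is 'absent', and for the remaining characters it is 'present'.
I (derived state 'present') is shared by B and W — a synapomorphy uniting that clade.
II: derived state 'present' in A only — an autapomorphy, so it tells us nothing about relationships among taxa.
Only A, Q, and U show the derived state 'present' for III, supporting them as a clade.
IV: derived state 'absent' in U only — an autapomorphy, so it tells us nothing about relationships among taxa.
V: derived state 'absent' in A and U only — synapomorphy for {A, U}.
VI groups A and B, which is incompatible with the clades supported by the remaining characters; treating it as convergent (homoplasy) costs fewer steps than any alternative tree.
Most parsimonious ingroup topology: ((W,B),((A,U),Q)).
Q and A share a more recent common ancestor with each other than either does with B, so B is the least closely related of the three.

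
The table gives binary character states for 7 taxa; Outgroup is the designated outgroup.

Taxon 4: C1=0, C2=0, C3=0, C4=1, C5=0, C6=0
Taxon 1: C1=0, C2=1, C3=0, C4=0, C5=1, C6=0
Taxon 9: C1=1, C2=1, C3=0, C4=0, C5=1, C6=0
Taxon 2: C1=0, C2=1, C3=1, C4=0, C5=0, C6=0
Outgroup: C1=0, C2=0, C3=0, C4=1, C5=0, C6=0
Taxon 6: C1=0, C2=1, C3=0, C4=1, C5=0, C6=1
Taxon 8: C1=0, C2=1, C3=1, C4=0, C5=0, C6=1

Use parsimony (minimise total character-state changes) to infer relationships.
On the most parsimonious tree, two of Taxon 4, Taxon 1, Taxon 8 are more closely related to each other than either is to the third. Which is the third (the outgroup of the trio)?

Character polarity is set by the outgroup: the derived state is whichever differs from the outgroup's state, so for C4 the derived state is '0', and for the remaining characters it is '1'.
C1 (derived state '1') is unique to Taxon 9 (autapomorphy; uninformative for grouping).
Only Taxon 1, Taxon 2, Taxon 6, Taxon 8, and Taxon 9 show the derived state '1' for C2, supporting them as a clade.
C3: derived state '1' in Taxon 2 and Taxon 8 only — synapomorphy for {Taxon 2, Taxon 8}.
C4: derived state '0' in Taxon 1, Taxon 2, Taxon 8, and Taxon 9 only — synapomorphy for {Taxon 1, Taxon 2, Taxon 8, Taxon 9}.
C5 (derived state '1') is shared by Taxon 1 and Taxon 9 — a synapomorphy uniting that clade.
C6 (state '1') occurs in Taxon 6 and Taxon 8 but conflicts with the nesting implied by the other characters — most parsimoniously interpreted as homoplasy.
Most parsimonious ingroup topology: ((Taxon 6,((Taxon 8,Taxon 2),(Taxon 1,Taxon 9))),Taxon 4).
Taxon 8 and Taxon 1 share a more recent common ancestor with each other than either does with Taxon 4, so Taxon 4 is the least closely related of the three.

Taxon 4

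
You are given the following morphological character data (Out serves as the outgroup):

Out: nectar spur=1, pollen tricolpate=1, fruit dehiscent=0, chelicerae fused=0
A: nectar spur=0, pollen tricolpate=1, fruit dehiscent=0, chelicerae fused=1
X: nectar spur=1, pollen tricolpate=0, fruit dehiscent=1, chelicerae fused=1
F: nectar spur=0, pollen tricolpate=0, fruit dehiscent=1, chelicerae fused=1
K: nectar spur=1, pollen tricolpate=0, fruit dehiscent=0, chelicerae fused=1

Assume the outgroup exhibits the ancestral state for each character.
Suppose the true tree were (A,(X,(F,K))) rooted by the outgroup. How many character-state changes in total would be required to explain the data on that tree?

Map each character onto (A,(X,(F,K))) (rooted by Out) and count the minimum state changes it requires (Fitch parsimony):
nectar spur: 2; pollen tricolpate: 1; fruit dehiscent: 2; chelicerae fused: 1.
Total tree length = 6.

6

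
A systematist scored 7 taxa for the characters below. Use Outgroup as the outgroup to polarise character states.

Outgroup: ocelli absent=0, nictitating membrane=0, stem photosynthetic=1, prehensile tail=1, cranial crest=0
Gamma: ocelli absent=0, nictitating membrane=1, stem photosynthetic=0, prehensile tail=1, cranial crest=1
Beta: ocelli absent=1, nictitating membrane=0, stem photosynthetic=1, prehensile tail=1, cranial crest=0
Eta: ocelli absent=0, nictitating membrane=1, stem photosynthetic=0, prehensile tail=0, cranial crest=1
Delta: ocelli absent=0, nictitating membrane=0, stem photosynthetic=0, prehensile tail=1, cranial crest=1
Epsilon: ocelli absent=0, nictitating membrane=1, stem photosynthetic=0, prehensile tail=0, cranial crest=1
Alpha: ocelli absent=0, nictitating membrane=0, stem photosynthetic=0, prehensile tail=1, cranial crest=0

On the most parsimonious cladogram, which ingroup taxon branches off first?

Beta

Character polarity is set by the outgroup: the derived state is whichever differs from the outgroup's state, so for stem photosynthetic, prehensile tail the derived state is '0', and for the remaining characters it is '1'.
ocelli absent: derived state '1' in Beta only — an autapomorphy, so it tells us nothing about relationships among taxa.
Only Epsilon, Eta, and Gamma show the derived state '1' for nictitating membrane, supporting them as a clade.
stem photosynthetic (derived state '0') is shared by Alpha, Delta, Epsilon, Eta, and Gamma — a synapomorphy uniting that clade.
prehensile tail: derived state '0' in Epsilon and Eta only — synapomorphy for {Epsilon, Eta}.
Only Delta, Epsilon, Eta, and Gamma show the derived state '1' for cranial crest, supporting them as a clade.
Most parsimonious ingroup topology: ((((Gamma,(Eta,Epsilon)),Delta),Alpha),Beta).
Beta is sister to the clade containing all other ingroup taxa, so it is the earliest-diverging (most basal) ingroup lineage.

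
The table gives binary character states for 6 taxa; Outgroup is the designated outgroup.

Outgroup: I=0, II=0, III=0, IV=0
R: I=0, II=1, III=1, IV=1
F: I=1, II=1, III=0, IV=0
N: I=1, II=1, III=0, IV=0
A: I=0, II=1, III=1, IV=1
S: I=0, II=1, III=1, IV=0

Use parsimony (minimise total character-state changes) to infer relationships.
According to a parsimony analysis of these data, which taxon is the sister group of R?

The outgroup has state '0' for every character, so '1' is the derived state throughout.
Only F and N show the derived state '1' for I, supporting them as a clade.
II (derived state '1') is shared by all ingroup taxa — unites the whole ingroup.
III: derived state '1' in A, R, and S only — synapomorphy for {A, R, S}.
IV (derived state '1') is shared by A and R — a synapomorphy uniting that clade.
Most parsimonious ingroup topology: (((R,A),S),(F,N)).
R and A form a cherry on this tree, so they are sister taxa.

A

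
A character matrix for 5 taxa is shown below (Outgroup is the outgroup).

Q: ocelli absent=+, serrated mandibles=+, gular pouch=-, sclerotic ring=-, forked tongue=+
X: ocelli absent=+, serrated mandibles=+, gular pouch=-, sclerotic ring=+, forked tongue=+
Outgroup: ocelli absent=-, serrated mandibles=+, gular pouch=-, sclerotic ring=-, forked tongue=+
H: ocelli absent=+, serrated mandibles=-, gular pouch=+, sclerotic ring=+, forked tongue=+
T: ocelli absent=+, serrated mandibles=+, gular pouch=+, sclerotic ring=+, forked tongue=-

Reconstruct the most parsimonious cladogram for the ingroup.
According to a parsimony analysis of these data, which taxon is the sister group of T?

Character polarity is set by the outgroup: the derived state is whichever differs from the outgroup's state, so for serrated mandibles, forked tongue the derived state is '-', and for the remaining characters it is '+'.
All ingroup taxa share the derived state '+' for ocelli absent; it defines the ingroup but does not resolve relationships within it.
serrated mandibles (derived state '-') is unique to H (autapomorphy; uninformative for grouping).
Only H and T show the derived state '+' for gular pouch, supporting them as a clade.
Only H, T, and X show the derived state '+' for sclerotic ring, supporting them as a clade.
forked tongue (derived state '-') is unique to T (autapomorphy; uninformative for grouping).
Most parsimonious ingroup topology: (Q,(X,(T,H))).
T and H form a cherry on this tree, so they are sister taxa.

H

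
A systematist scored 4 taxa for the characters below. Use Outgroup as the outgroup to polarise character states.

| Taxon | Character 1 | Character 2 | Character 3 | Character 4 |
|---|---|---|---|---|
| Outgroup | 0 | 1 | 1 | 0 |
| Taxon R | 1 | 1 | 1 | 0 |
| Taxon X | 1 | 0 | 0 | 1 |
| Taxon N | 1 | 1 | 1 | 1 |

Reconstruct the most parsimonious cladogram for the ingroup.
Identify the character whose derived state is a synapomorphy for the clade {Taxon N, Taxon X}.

Character 4

Character polarity is set by the outgroup: the derived state is whichever differs from the outgroup's state, so for Character 2, Character 3 the derived state is '0', and for the remaining characters it is '1'.
All ingroup taxa share the derived state '1' for Character 1; it defines the ingroup but does not resolve relationships within it.
Character 2 (derived state '0') is unique to Taxon X (autapomorphy; uninformative for grouping).
Character 3: derived state '0' in Taxon X only — an autapomorphy, so it tells us nothing about relationships among taxa.
Only Taxon N and Taxon X show the derived state '1' for Character 4, supporting them as a clade.
Most parsimonious ingroup topology: (Taxon R,(Taxon X,Taxon N)).
The clade {Taxon N, Taxon X} is supported by Character 4: its derived state '1' occurs in exactly those taxa and in no other taxon (including the outgroup).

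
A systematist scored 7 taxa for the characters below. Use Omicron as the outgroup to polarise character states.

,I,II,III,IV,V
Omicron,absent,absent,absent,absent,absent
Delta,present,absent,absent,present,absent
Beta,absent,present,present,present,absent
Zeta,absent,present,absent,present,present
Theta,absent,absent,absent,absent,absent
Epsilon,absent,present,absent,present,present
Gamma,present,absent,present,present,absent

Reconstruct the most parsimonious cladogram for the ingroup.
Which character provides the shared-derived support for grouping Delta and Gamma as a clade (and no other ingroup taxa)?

I

The outgroup has state 'absent' for every character, so 'present' is the derived state throughout.
I: derived state 'present' in Delta and Gamma only — synapomorphy for {Delta, Gamma}.
II (derived state 'present') is shared by Beta, Epsilon, and Zeta — a synapomorphy uniting that clade.
III groups Beta and Gamma, which is incompatible with the clades supported by the remaining characters; treating it as convergent (homoplasy) costs fewer steps than any alternative tree.
IV (derived state 'present') is shared by Beta, Delta, Epsilon, Gamma, and Zeta — a synapomorphy uniting that clade.
V: derived state 'present' in Epsilon and Zeta only — synapomorphy for {Epsilon, Zeta}.
Most parsimonious ingroup topology: (((Delta,Gamma),(Beta,(Zeta,Epsilon))),Theta).
The clade {Delta, Gamma} is supported by I: its derived state 'present' occurs in exactly those taxa and in no other taxon (including the outgroup).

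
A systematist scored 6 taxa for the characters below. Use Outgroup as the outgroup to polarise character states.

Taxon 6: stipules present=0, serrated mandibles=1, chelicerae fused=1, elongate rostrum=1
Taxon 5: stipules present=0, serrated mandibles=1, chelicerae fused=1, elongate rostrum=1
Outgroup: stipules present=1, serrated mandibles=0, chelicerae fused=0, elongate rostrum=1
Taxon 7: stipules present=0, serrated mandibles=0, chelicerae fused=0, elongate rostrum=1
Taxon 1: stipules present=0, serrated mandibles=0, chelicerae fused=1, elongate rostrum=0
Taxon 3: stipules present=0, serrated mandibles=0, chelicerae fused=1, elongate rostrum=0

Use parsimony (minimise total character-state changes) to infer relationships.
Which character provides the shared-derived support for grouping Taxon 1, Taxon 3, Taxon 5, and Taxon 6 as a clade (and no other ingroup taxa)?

chelicerae fused

Character polarity is set by the outgroup: the derived state is whichever differs from the outgroup's state, so for stipules present, elongate rostrum the derived state is '0', and for the remaining characters it is '1'.
All ingroup taxa share the derived state '0' for stipules present; it defines the ingroup but does not resolve relationships within it.
serrated mandibles: derived state '1' in Taxon 5 and Taxon 6 only — synapomorphy for {Taxon 5, Taxon 6}.
chelicerae fused (derived state '1') is shared by Taxon 1, Taxon 3, Taxon 5, and Taxon 6 — a synapomorphy uniting that clade.
Only Taxon 1 and Taxon 3 show the derived state '0' for elongate rostrum, supporting them as a clade.
Most parsimonious ingroup topology: (((Taxon 3,Taxon 1),(Taxon 5,Taxon 6)),Taxon 7).
The clade {Taxon 1, Taxon 3, Taxon 5, Taxon 6} is supported by chelicerae fused: its derived state '1' occurs in exactly those taxa and in no other taxon (including the outgroup).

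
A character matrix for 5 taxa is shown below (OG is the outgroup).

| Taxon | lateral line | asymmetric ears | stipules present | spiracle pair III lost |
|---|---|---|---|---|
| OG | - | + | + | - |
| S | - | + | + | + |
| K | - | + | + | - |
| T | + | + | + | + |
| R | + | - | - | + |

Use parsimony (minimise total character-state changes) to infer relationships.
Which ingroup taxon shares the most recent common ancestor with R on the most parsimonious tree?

Character polarity is set by the outgroup: the derived state is whichever differs from the outgroup's state, so for asymmetric ears, stipules present the derived state is '-', and for the remaining characters it is '+'.
lateral line (derived state '+') is shared by R and T — a synapomorphy uniting that clade.
asymmetric ears (derived state '-') is unique to R (autapomorphy; uninformative for grouping).
stipules present: derived state '-' in R only — an autapomorphy, so it tells us nothing about relationships among taxa.
spiracle pair III lost (derived state '+') is shared by R, S, and T — a synapomorphy uniting that clade.
Most parsimonious ingroup topology: ((S,(T,R)),K).
R and T form a cherry on this tree, so they are sister taxa.

T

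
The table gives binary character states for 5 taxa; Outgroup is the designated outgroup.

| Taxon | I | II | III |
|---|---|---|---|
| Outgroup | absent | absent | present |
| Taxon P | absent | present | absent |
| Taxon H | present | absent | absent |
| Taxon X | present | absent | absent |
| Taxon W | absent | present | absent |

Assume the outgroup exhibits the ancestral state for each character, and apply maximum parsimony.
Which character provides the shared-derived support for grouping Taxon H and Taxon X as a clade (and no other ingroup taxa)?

Character polarity is set by the outgroup: the derived state is whichever differs from the outgroup's state, so for III the derived state is 'absent', and for the remaining characters it is 'present'.
I (derived state 'present') is shared by Taxon H and Taxon X — a synapomorphy uniting that clade.
Only Taxon P and Taxon W show the derived state 'present' for II, supporting them as a clade.
III (derived state 'absent') is shared by all ingroup taxa — unites the whole ingroup.
Most parsimonious ingroup topology: ((Taxon P,Taxon W),(Taxon H,Taxon X)).
The clade {Taxon H, Taxon X} is supported by I: its derived state 'present' occurs in exactly those taxa and in no other taxon (including the outgroup).

I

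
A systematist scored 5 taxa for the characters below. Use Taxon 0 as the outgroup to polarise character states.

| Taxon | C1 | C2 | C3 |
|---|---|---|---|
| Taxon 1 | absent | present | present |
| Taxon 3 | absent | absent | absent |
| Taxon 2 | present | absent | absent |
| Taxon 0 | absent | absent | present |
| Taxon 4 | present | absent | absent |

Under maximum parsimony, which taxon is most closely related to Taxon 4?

Taxon 2

Character polarity is set by the outgroup: the derived state is whichever differs from the outgroup's state, so for C3 the derived state is 'absent', and for the remaining characters it is 'present'.
Only Taxon 2 and Taxon 4 show the derived state 'present' for C1, supporting them as a clade.
C2: derived state 'present' in Taxon 1 only — an autapomorphy, so it tells us nothing about relationships among taxa.
C3: derived state 'absent' in Taxon 2, Taxon 3, and Taxon 4 only — synapomorphy for {Taxon 2, Taxon 3, Taxon 4}.
Most parsimonious ingroup topology: ((Taxon 3,(Taxon 4,Taxon 2)),Taxon 1).
Taxon 4 and Taxon 2 form a cherry on this tree, so they are sister taxa.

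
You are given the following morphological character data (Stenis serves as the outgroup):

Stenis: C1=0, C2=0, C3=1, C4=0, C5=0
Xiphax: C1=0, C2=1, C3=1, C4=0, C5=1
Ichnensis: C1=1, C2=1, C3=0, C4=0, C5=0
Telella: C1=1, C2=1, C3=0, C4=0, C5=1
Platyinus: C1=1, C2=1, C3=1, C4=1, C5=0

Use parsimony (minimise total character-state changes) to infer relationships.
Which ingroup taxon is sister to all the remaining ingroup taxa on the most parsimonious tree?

Character polarity is set by the outgroup: the derived state is whichever differs from the outgroup's state, so for C3 the derived state is '0', and for the remaining characters it is '1'.
C1: derived state '1' in Ichnensis, Platyinus, and Telella only — synapomorphy for {Ichnensis, Platyinus, Telella}.
C2 (derived state '1') is shared by all ingroup taxa — unites the whole ingroup.
C3: derived state '0' in Ichnensis and Telella only — synapomorphy for {Ichnensis, Telella}.
C4 (derived state '1') is unique to Platyinus (autapomorphy; uninformative for grouping).
C5 groups Telella and Xiphax, which is incompatible with the clades supported by the remaining characters; treating it as convergent (homoplasy) costs fewer steps than any alternative tree.
Most parsimonious ingroup topology: (Xiphax,((Ichnensis,Telella),Platyinus)).
Xiphax is sister to the clade containing all other ingroup taxa, so it is the earliest-diverging (most basal) ingroup lineage.

Xiphax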